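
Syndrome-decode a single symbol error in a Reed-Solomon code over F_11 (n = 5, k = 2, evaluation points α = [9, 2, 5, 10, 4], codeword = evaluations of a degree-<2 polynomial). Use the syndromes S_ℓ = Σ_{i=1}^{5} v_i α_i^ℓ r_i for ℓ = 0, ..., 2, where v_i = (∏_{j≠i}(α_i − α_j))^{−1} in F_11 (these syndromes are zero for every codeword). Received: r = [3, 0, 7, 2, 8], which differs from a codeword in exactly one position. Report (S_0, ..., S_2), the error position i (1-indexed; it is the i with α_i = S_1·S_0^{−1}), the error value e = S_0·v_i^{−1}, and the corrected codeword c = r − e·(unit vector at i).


S = (2, 4, 8), error at position 2, error magnitude e = 1, c = [3, 10, 7, 2, 8].

Step 1: column multipliers v_i = (∏_{j≠i}(α_i − α_j))^{−1} mod 11.
  i = 1 (α = 9): (9−2)(9−5)(9−10)(9−4) = 7·4·(−1)·5 = −140 ≡ 3, so v_1 = 3^{−1} = 4 (mod 11).
  i = 2 (α = 2): (2−9)(2−5)(2−10)(2−4) = (−7)·(−3)·(−8)·(−2) = 336 ≡ 6, so v_2 = 6^{−1} = 2 (mod 11).
  i = 3 (α = 5): (5−9)(5−2)(5−10)(5−4) = (−4)·3·(−5)·1 = 60 ≡ 5, so v_3 = 5^{−1} = 9 (mod 11).
  i = 4 (α = 10): (10−9)(10−2)(10−5)(10−4) = 1·8·5·6 = 240 ≡ 9, so v_4 = 9^{−1} = 5 (mod 11).
  i = 5 (α = 4): (4−9)(4−2)(4−5)(4−10) = (−5)·2·(−1)·(−6) = −60 ≡ 6, so v_5 = 6^{−1} = 2 (mod 11).
  v = [4, 2, 9, 5, 2].
Step 2: syndromes of r = [3, 0, 7, 2, 8] (all sums mod 11).
  S_0 = Σ v_i r_i = 4·3 + 2·0 + 9·7 + 5·2 + 2·8 = 101 ≡ 2.
  S_1 = Σ v_i α_i r_i = 4·9·3 + 2·2·0 + 9·5·7 + 5·10·2 + 2·4·8 = 587 ≡ 4.
  α_i^2 mod 11 = [4, 4, 3, 1, 5].
  S_2 = Σ v_i α_i^2 r_i = 4·4·3 + 2·4·0 + 9·3·7 + 5·1·2 + 2·5·8 = 327 ≡ 8.
  S = (2, 4, 8) ≠ 0, so r is not a codeword (an error is present).
Step 3: locate the error. For a single error e at position i, S_ℓ = v_i·e·α_i^ℓ, so α_err = S_1/S_0.
  S_0^{−1} = 2^{−1} = 6 (mod 11), so α_err = 4·6 = 24 ≡ 2 = α_2. Error position i = 2.
  Consistency check: S_2/S_1 = 8·3 = 24 ≡ 2 = α_err ✓ (single-error assumption holds).
Step 4: error magnitude e = S_0/v_2 = S_0·∏_{j≠2}(α_2 − α_j) = 2·6 = 12 ≡ 1 (mod 11).
Step 5: correct position 2: c_2 = r_2 − e = 0 − 1 ≡ 10 (mod 11). Hence c = [3, 10, 7, 2, 8].
  Check: interpolating c through the α_i gives m(x) = 1 + 10·x (degree < 2) with m(α_i) = c_i for every i, so c is indeed a codeword.


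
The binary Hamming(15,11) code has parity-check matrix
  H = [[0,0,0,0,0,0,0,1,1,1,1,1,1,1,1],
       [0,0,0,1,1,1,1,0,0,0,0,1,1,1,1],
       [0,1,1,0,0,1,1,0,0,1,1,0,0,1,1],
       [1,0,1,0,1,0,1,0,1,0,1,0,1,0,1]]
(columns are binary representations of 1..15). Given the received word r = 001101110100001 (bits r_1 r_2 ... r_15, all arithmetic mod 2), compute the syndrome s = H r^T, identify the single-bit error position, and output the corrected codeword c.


s = (1, 0, 1, 1)^T, error position = 11, corrected codeword c = 001101110110001

Compute s = H r^T mod 2 one row at a time:
  s_1 = 1 + 0 + 1 + 0 + 0 + 0 + 0 + 1 = 3 ≡ 1 (mod 2).
  s_2 = 1 + 0 + 1 + 1 + 0 + 0 + 0 + 1 = 4 ≡ 0 (mod 2).
  s_3 = 0 + 1 + 1 + 1 + 1 + 0 + 0 + 1 = 5 ≡ 1 (mod 2).
  s_4 = 0 + 1 + 0 + 1 + 0 + 0 + 0 + 1 = 3 ≡ 1 (mod 2).
s = (1, 0, 1, 1)^T — this equals column 11 of H (binary 1011), so error is at position 11.
Correct: flip bit 11 of r = 001101110100001 to get c = 001101110110001.


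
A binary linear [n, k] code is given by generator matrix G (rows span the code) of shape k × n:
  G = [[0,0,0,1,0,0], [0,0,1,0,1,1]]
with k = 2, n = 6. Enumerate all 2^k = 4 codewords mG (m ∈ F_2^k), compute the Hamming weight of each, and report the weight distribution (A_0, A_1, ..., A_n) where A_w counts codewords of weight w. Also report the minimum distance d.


Weight distribution: A_0 = 1, A_1 = 1, A_3 = 1, A_4 = 1. Minimum distance d = 1.

Enumerate all 2^2 = 4 messages m ∈ F_2^2.
For each, compute codeword c = mG in F_2^6, then tally its weight.
  m = 00 → c = 000000, weight = 0.
  m = 10 → c = 000100, weight = 1.
  m = 01 → c = 001011, weight = 3.
  m = 11 → c = 001111, weight = 4.
Tally weights:
  weight 0: 1 codewords.
  weight 1: 1 codewords.
  weight 3: 1 codewords.
  weight 4: 1 codewords.
Minimum distance d = smallest w > 0 with A_w > 0 = 1.
Sanity: Σ A_w = 4 = 2^2 = 4 ✓.


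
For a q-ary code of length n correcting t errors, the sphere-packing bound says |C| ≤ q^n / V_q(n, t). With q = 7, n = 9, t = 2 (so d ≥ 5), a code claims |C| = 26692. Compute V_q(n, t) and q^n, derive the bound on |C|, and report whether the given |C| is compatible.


V_q(n, t) = 1351, q^n = 40353607, Hamming bound = 29869, |C| = 26692 ≤ bound (satisfied).

Step 1: Compute V_q(n, t) = Σ_{j=0}^2 C(n, j) (q−1)^j.
  j = 0: C(9,0)·(6)^0 = 1·1 = 1.
  j = 1: C(9,1)·(6)^1 = 9·6 = 54.
  j = 2: C(9,2)·(6)^2 = 36·36 = 1296.
  V_q(n, t) = 1 + 54 + 1296 = 1351.
Step 2: q^n = 7^9 = 40353607.
Step 3: Hamming bound ⌊q^n / V_q(n,t)⌋ = ⌊40353607/1351⌋ = 29869.
Step 4: Compare |C| = 26692 to 29869: satisfied.
The claimed |C| lies below the Hamming bound.


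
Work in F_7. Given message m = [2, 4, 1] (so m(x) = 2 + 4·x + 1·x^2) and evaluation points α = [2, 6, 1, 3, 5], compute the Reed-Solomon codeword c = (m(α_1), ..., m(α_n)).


c = [0, 6, 0, 2, 5]

Message polynomial: m(x) = 2 + 4·x + 1·x^2 (mod 7).
For each evaluation point α_i, compute m(α_i) mod 7:
  α_1 = 2: Horner steps 1 → 6 → 0, so m(2) = 0.
  α_2 = 6: Horner steps 1 → 3 → 6, so m(6) = 6.
  α_3 = 1: Horner steps 1 → 5 → 0, so m(1) = 0.
  α_4 = 3: Horner steps 1 → 0 → 2, so m(3) = 2.
  α_5 = 5: Horner steps 1 → 2 → 5, so m(5) = 5.
Codeword c = [0, 6, 0, 2, 5] ∈ F_7^5.


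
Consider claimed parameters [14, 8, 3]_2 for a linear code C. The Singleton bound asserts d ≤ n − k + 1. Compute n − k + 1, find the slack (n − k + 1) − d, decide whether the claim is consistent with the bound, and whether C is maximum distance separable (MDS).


Singleton RHS = n − k + 1 = 7, slack = 4, bound satisfied, not MDS.

Singleton bound: d ≤ n − k + 1.
Here n = 14, k = 8, so n − k + 1 = 7.
Given d = 3, check d ≤ 7: YES.
Slack = (n − k + 1) − d = 4.
The code is NOT MDS (slack = 4 > 0).
Description: the claimed parameters are [14, 8, 3]_2; such a code would be non-MDS.


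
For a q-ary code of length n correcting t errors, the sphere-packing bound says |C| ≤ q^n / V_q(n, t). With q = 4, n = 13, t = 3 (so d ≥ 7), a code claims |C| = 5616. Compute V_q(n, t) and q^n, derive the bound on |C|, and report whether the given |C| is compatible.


V_q(n, t) = 8464, q^n = 67108864, Hamming bound = 7928, |C| = 5616 ≤ bound (satisfied).

Step 1: Compute V_q(n, t) = Σ_{j=0}^3 C(n, j) (q−1)^j.
  j = 0: C(13,0)·(3)^0 = 1·1 = 1.
  j = 1: C(13,1)·(3)^1 = 13·3 = 39.
  j = 2: C(13,2)·(3)^2 = 78·9 = 702.
  j = 3: C(13,3)·(3)^3 = 286·27 = 7722.
  V_q(n, t) = 1 + 39 + 702 + 7722 = 8464.
Step 2: q^n = 4^13 = 67108864.
Step 3: Hamming bound ⌊q^n / V_q(n,t)⌋ = ⌊67108864/8464⌋ = 7928.
Step 4: Compare |C| = 5616 to 7928: satisfied.
The claimed |C| lies below the Hamming bound.


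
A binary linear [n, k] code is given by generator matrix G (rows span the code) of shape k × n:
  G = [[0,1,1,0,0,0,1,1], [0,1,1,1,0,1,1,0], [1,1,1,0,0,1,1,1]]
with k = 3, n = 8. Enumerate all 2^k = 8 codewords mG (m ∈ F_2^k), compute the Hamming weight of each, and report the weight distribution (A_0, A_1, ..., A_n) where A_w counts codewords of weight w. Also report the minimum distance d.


Weight distribution: A_0 = 1, A_2 = 1, A_3 = 2, A_4 = 1, A_5 = 2, A_6 = 1. Minimum distance d = 2.

Enumerate all 2^3 = 8 messages m ∈ F_2^3.
For each, compute codeword c = mG in F_2^8, then tally its weight.
  m = 000 → c = 00000000, weight = 0.
  m = 100 → c = 01100011, weight = 4.
  m = 010 → c = 01110110, weight = 5.
  m = 110 → c = 00010101, weight = 3.
  m = 001 → c = 11100111, weight = 6.
  m = 101 → c = 10000100, weight = 2.
  m = 011 → c = 10010001, weight = 3.
  m = 111 → c = 11110010, weight = 5.
Tally weights:
  weight 0: 1 codewords.
  weight 2: 1 codewords.
  weight 3: 2 codewords.
  weight 4: 1 codewords.
  weight 5: 2 codewords.
  weight 6: 1 codewords.
Minimum distance d = smallest w > 0 with A_w > 0 = 2.
Sanity: Σ A_w = 8 = 2^3 = 8 ✓.


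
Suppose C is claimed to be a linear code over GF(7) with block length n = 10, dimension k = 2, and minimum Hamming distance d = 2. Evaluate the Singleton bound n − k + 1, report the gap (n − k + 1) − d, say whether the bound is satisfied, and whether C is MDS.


Singleton RHS = n − k + 1 = 9, slack = 7, bound satisfied, not MDS.

Singleton bound: d ≤ n − k + 1.
Here n = 10, k = 2, so n − k + 1 = 9.
Given d = 2, check d ≤ 9: YES.
Slack = (n − k + 1) − d = 7.
The code is NOT MDS (slack = 7 > 0).
Description: the claimed parameters are [10, 2, 2]_7; such a code would be non-MDS.


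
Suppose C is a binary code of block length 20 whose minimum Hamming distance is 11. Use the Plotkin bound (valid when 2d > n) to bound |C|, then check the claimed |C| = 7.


Plotkin bound M ≤ 10; given |C| = 7 ≤ bound (satisfied).

Check applicability: 2d = 22, n = 20.
2d − n = 2 > 0, so Plotkin applies.
Compute d/(2d−n) = 11/2 ≈ 5.5000.
⌊d/(2d−n)⌋ = 5.
Plotkin bound: M ≤ 2·5 = 10.
Given |C| = 7, check: satisfied.
This |C| is below the Plotkin bound.


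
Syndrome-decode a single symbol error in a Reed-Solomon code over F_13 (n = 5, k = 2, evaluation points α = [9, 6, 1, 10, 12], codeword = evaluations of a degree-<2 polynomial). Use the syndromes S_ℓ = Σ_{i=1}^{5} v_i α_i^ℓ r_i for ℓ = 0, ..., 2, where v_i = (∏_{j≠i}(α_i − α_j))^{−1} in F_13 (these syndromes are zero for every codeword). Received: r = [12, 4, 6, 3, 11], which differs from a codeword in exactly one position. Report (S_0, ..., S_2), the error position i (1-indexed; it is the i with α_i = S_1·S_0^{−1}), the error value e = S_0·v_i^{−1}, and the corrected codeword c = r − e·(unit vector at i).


S = (1, 6, 10), error at position 2, error magnitude e = 4, c = [12, 0, 6, 3, 11].

Step 1: column multipliers v_i = (∏_{j≠i}(α_i − α_j))^{−1} mod 13.
  i = 1 (α = 9): (9−6)(9−1)(9−10)(9−12) = 3·8·(−1)·(−3) = 72 ≡ 7, so v_1 = 7^{−1} = 2 (mod 13).
  i = 2 (α = 6): (6−9)(6−1)(6−10)(6−12) = (−3)·5·(−4)·(−6) = −360 ≡ 4, so v_2 = 4^{−1} = 10 (mod 13).
  i = 3 (α = 1): (1−9)(1−6)(1−10)(1−12) = (−8)·(−5)·(−9)·(−11) = 3960 ≡ 8, so v_3 = 8^{−1} = 5 (mod 13).
  i = 4 (α = 10): (10−9)(10−6)(10−1)(10−12) = 1·4·9·(−2) = −72 ≡ 6, so v_4 = 6^{−1} = 11 (mod 13).
  i = 5 (α = 12): (12−9)(12−6)(12−1)(12−10) = 3·6·11·2 = 396 ≡ 6, so v_5 = 6^{−1} = 11 (mod 13).
  v = [2, 10, 5, 11, 11].
Step 2: syndromes of r = [12, 4, 6, 3, 11] (all sums mod 13).
  S_0 = Σ v_i r_i = 2·12 + 10·4 + 5·6 + 11·3 + 11·11 = 248 ≡ 1.
  S_1 = Σ v_i α_i r_i = 2·9·12 + 10·6·4 + 5·1·6 + 11·10·3 + 11·12·11 = 2268 ≡ 6.
  α_i^2 mod 13 = [3, 10, 1, 9, 1].
  S_2 = Σ v_i α_i^2 r_i = 2·3·12 + 10·10·4 + 5·1·6 + 11·9·3 + 11·1·11 = 920 ≡ 10.
  S = (1, 6, 10) ≠ 0, so r is not a codeword (an error is present).
Step 3: locate the error. For a single error e at position i, S_ℓ = v_i·e·α_i^ℓ, so α_err = S_1/S_0.
  S_0^{−1} = 1^{−1} = 1 (mod 13), so α_err = 6·1 = 6 ≡ 6 = α_2. Error position i = 2.
  Consistency check: S_2/S_1 = 10·11 = 110 ≡ 6 = α_err ✓ (single-error assumption holds).
Step 4: error magnitude e = S_0/v_2 = S_0·∏_{j≠2}(α_2 − α_j) = 1·4 = 4 ≡ 4 (mod 13).
Step 5: correct position 2: c_2 = r_2 − e = 4 − 4 ≡ 0 (mod 13). Hence c = [12, 0, 6, 3, 11].
  Check: interpolating c through the α_i gives m(x) = 2 + 4·x (degree < 2) with m(α_i) = c_i for every i, so c is indeed a codeword.


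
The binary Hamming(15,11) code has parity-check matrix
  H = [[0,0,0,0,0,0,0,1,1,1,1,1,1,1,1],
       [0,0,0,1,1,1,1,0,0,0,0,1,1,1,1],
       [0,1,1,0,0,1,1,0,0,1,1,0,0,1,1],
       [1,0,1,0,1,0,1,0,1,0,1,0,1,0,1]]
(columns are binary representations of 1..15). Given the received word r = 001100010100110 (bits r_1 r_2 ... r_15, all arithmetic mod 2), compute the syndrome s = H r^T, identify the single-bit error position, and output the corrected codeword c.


s = (0, 1, 1, 0)^T, error position = 6, corrected codeword c = 001101010100110

Compute s = H r^T mod 2 one row at a time:
  s_1 = 1 + 0 + 1 + 0 + 0 + 1 + 1 + 0 = 4 ≡ 0 (mod 2).
  s_2 = 1 + 0 + 0 + 0 + 0 + 1 + 1 + 0 = 3 ≡ 1 (mod 2).
  s_3 = 0 + 1 + 0 + 0 + 1 + 0 + 1 + 0 = 3 ≡ 1 (mod 2).
  s_4 = 0 + 1 + 0 + 0 + 0 + 0 + 1 + 0 = 2 ≡ 0 (mod 2).
s = (0, 1, 1, 0)^T — this equals column 6 of H (binary 0110), so error is at position 6.
Correct: flip bit 6 of r = 001100010100110 to get c = 001101010100110.


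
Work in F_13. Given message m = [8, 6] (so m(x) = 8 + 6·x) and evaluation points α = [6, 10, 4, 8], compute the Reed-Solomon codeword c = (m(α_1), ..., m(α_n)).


c = [5, 3, 6, 4]

Message polynomial: m(x) = 8 + 6·x (mod 13).
For each evaluation point α_i, compute m(α_i) mod 13:
  α_1 = 6: Horner steps 6 → 5, so m(6) = 5.
  α_2 = 10: Horner steps 6 → 3, so m(10) = 3.
  α_3 = 4: Horner steps 6 → 6, so m(4) = 6.
  α_4 = 8: Horner steps 6 → 4, so m(8) = 4.
Codeword c = [5, 3, 6, 4] ∈ F_13^4.


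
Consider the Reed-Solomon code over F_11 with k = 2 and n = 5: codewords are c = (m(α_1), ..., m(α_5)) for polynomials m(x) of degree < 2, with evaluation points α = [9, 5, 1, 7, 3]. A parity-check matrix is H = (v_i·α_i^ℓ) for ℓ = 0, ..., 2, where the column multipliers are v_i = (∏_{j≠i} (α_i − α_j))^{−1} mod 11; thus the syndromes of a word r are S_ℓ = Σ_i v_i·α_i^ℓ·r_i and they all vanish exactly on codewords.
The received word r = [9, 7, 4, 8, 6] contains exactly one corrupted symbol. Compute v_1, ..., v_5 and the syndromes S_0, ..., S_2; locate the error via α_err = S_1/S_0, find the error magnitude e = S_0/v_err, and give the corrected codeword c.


S = (1, 1, 1), error at position 3, error magnitude e = 10, c = [9, 7, 5, 8, 6].

Step 1: column multipliers v_i = (∏_{j≠i}(α_i − α_j))^{−1} mod 11.
  i = 1 (α = 9): (9−5)(9−1)(9−7)(9−3) = 4·8·2·6 = 384 ≡ 10, so v_1 = 10^{−1} = 10 (mod 11).
  i = 2 (α = 5): (5−9)(5−1)(5−7)(5−3) = (−4)·4·(−2)·2 = 64 ≡ 9, so v_2 = 9^{−1} = 5 (mod 11).
  i = 3 (α = 1): (1−9)(1−5)(1−7)(1−3) = (−8)·(−4)·(−6)·(−2) = 384 ≡ 10, so v_3 = 10^{−1} = 10 (mod 11).
  i = 4 (α = 7): (7−9)(7−5)(7−1)(7−3) = (−2)·2·6·4 = −96 ≡ 3, so v_4 = 3^{−1} = 4 (mod 11).
  i = 5 (α = 3): (3−9)(3−5)(3−1)(3−7) = (−6)·(−2)·2·(−4) = −96 ≡ 3, so v_5 = 3^{−1} = 4 (mod 11).
  v = [10, 5, 10, 4, 4].
Step 2: syndromes of r = [9, 7, 4, 8, 6] (all sums mod 11).
  S_0 = Σ v_i r_i = 10·9 + 5·7 + 10·4 + 4·8 + 4·6 = 221 ≡ 1.
  S_1 = Σ v_i α_i r_i = 10·9·9 + 5·5·7 + 10·1·4 + 4·7·8 + 4·3·6 = 1321 ≡ 1.
  α_i^2 mod 11 = [4, 3, 1, 5, 9].
  S_2 = Σ v_i α_i^2 r_i = 10·4·9 + 5·3·7 + 10·1·4 + 4·5·8 + 4·9·6 = 881 ≡ 1.
  S = (1, 1, 1) ≠ 0, so r is not a codeword (an error is present).
Step 3: locate the error. For a single error e at position i, S_ℓ = v_i·e·α_i^ℓ, so α_err = S_1/S_0.
  S_0^{−1} = 1^{−1} = 1 (mod 11), so α_err = 1·1 = 1 ≡ 1 = α_3. Error position i = 3.
  Consistency check: S_2/S_1 = 1·1 = 1 ≡ 1 = α_err ✓ (single-error assumption holds).
Step 4: error magnitude e = S_0/v_3 = S_0·∏_{j≠3}(α_3 − α_j) = 1·10 = 10 ≡ 10 (mod 11).
Step 5: correct position 3: c_3 = r_3 − e = 4 − 10 ≡ 5 (mod 11). Hence c = [9, 7, 5, 8, 6].
  Check: interpolating c through the α_i gives m(x) = 10 + 6·x (degree < 2) with m(α_i) = c_i for every i, so c is indeed a codeword.


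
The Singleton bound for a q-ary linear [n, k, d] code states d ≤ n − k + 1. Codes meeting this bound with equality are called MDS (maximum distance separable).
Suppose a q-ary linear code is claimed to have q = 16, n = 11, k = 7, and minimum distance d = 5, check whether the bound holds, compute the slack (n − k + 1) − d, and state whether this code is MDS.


Singleton RHS = n − k + 1 = 5, slack = 0, bound satisfied, MDS.

Singleton bound: d ≤ n − k + 1.
Here n = 11, k = 7, so n − k + 1 = 5.
Given d = 5, check d ≤ 5: YES.
Slack = (n − k + 1) − d = 0.
The code is MDS (slack = 0).
Description: the claimed parameters are [11, 7, 5]_16; such a code would be MDS (meets Singleton bound).


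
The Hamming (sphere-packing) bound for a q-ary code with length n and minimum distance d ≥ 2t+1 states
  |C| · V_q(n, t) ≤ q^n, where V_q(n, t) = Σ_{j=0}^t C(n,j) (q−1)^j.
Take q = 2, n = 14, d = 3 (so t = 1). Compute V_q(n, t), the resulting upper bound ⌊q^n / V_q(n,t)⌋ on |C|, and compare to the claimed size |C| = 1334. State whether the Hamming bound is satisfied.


V_q(n, t) = 15, q^n = 16384, Hamming bound = 1092, |C| = 1334 > bound (violated).

Step 1: Compute V_q(n, t) = Σ_{j=0}^1 C(n, j) (q−1)^j.
  j = 0: C(14,0)·(1)^0 = 1·1 = 1.
  j = 1: C(14,1)·(1)^1 = 14·1 = 14.
  V_q(n, t) = 1 + 14 = 15.
Step 2: q^n = 2^14 = 16384.
Step 3: Hamming bound ⌊q^n / V_q(n,t)⌋ = ⌊16384/15⌋ = 1092.
Step 4: Compare |C| = 1334 to 1092: violated.
The claimed |C| lies above the Hamming bound, so no 2-ary code of length 14 with d ≥ 3 can have 1334 codewords.


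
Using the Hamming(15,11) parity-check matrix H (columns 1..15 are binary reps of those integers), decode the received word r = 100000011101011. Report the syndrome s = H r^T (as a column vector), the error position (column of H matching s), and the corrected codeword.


s = (0, 1, 1, 1)^T, error position = 7, corrected codeword c = 100000111101011

Compute s = H r^T mod 2 one row at a time:
  s_1 = 1 + 1 + 1 + 0 + 1 + 0 + 1 + 1 = 6 ≡ 0 (mod 2).
  s_2 = 0 + 0 + 0 + 0 + 1 + 0 + 1 + 1 = 3 ≡ 1 (mod 2).
  s_3 = 0 + 0 + 0 + 0 + 1 + 0 + 1 + 1 = 3 ≡ 1 (mod 2).
  s_4 = 1 + 0 + 0 + 0 + 1 + 0 + 0 + 1 = 3 ≡ 1 (mod 2).
s = (0, 1, 1, 1)^T — this equals column 7 of H (binary 0111), so error is at position 7.
Correct: flip bit 7 of r = 100000011101011 to get c = 100000111101011.


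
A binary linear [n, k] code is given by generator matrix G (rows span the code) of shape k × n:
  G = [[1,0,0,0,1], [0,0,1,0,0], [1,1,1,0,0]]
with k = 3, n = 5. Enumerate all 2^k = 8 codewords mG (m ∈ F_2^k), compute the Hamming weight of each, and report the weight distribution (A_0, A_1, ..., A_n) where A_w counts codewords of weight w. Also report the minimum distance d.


Weight distribution: A_0 = 1, A_1 = 1, A_2 = 3, A_3 = 3. Minimum distance d = 1.

Enumerate all 2^3 = 8 messages m ∈ F_2^3.
For each, compute codeword c = mG in F_2^5, then tally its weight.
  m = 000 → c = 00000, weight = 0.
  m = 100 → c = 10001, weight = 2.
  m = 010 → c = 00100, weight = 1.
  m = 110 → c = 10101, weight = 3.
  m = 001 → c = 11100, weight = 3.
  m = 101 → c = 01101, weight = 3.
  m = 011 → c = 11000, weight = 2.
  m = 111 → c = 01001, weight = 2.
Tally weights:
  weight 0: 1 codewords.
  weight 1: 1 codewords.
  weight 2: 3 codewords.
  weight 3: 3 codewords.
Minimum distance d = smallest w > 0 with A_w > 0 = 1.
Sanity: Σ A_w = 8 = 2^3 = 8 ✓.


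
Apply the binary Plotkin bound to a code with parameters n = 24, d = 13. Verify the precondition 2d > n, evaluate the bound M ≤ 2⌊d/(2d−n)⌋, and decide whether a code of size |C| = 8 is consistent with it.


Plotkin bound M ≤ 12; given |C| = 8 ≤ bound (satisfied).

Check applicability: 2d = 26, n = 24.
2d − n = 2 > 0, so Plotkin applies.
Compute d/(2d−n) = 13/2 ≈ 6.5000.
⌊d/(2d−n)⌋ = 6.
Plotkin bound: M ≤ 2·6 = 12.
Given |C| = 8, check: satisfied.
This |C| is below the Plotkin bound.


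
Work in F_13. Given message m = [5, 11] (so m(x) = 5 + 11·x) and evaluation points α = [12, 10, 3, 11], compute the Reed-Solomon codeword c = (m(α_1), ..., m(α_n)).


c = [7, 11, 12, 9]

Message polynomial: m(x) = 5 + 11·x (mod 13).
For each evaluation point α_i, compute m(α_i) mod 13:
  α_1 = 12: Horner steps 11 → 7, so m(12) = 7.
  α_2 = 10: Horner steps 11 → 11, so m(10) = 11.
  α_3 = 3: Horner steps 11 → 12, so m(3) = 12.
  α_4 = 11: Horner steps 11 → 9, so m(11) = 9.
Codeword c = [7, 11, 12, 9] ∈ F_13^4.


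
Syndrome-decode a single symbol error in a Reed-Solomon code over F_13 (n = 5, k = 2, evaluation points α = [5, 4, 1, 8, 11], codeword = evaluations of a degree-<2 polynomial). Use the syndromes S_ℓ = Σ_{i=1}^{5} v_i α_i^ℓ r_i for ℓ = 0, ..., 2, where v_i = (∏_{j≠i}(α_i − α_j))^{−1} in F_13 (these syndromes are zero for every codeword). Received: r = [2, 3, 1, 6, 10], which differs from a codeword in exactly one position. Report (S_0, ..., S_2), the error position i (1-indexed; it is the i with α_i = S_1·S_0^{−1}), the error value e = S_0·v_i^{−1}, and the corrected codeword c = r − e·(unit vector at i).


S = (9, 10, 1), error at position 2, error magnitude e = 11, c = [2, 5, 1, 6, 10].

Step 1: column multipliers v_i = (∏_{j≠i}(α_i − α_j))^{−1} mod 13.
  i = 1 (α = 5): (5−4)(5−1)(5−8)(5−11) = 1·4·(−3)·(−6) = 72 ≡ 7, so v_1 = 7^{−1} = 2 (mod 13).
  i = 2 (α = 4): (4−5)(4−1)(4−8)(4−11) = (−1)·3·(−4)·(−7) = −84 ≡ 7, so v_2 = 7^{−1} = 2 (mod 13).
  i = 3 (α = 1): (1−5)(1−4)(1−8)(1−11) = (−4)·(−3)·(−7)·(−10) = 840 ≡ 8, so v_3 = 8^{−1} = 5 (mod 13).
  i = 4 (α = 8): (8−5)(8−4)(8−1)(8−11) = 3·4·7·(−3) = −252 ≡ 8, so v_4 = 8^{−1} = 5 (mod 13).
  i = 5 (α = 11): (11−5)(11−4)(11−1)(11−8) = 6·7·10·3 = 1260 ≡ 12, so v_5 = 12^{−1} = 12 (mod 13).
  v = [2, 2, 5, 5, 12].
Step 2: syndromes of r = [2, 3, 1, 6, 10] (all sums mod 13).
  S_0 = Σ v_i r_i = 2·2 + 2·3 + 5·1 + 5·6 + 12·10 = 165 ≡ 9.
  S_1 = Σ v_i α_i r_i = 2·5·2 + 2·4·3 + 5·1·1 + 5·8·6 + 12·11·10 = 1609 ≡ 10.
  α_i^2 mod 13 = [12, 3, 1, 12, 4].
  S_2 = Σ v_i α_i^2 r_i = 2·12·2 + 2·3·3 + 5·1·1 + 5·12·6 + 12·4·10 = 911 ≡ 1.
  S = (9, 10, 1) ≠ 0, so r is not a codeword (an error is present).
Step 3: locate the error. For a single error e at position i, S_ℓ = v_i·e·α_i^ℓ, so α_err = S_1/S_0.
  S_0^{−1} = 9^{−1} = 3 (mod 13), so α_err = 10·3 = 30 ≡ 4 = α_2. Error position i = 2.
  Consistency check: S_2/S_1 = 1·4 = 4 ≡ 4 = α_err ✓ (single-error assumption holds).
Step 4: error magnitude e = S_0/v_2 = S_0·∏_{j≠2}(α_2 − α_j) = 9·7 = 63 ≡ 11 (mod 13).
Step 5: correct position 2: c_2 = r_2 − e = 3 − 11 ≡ 5 (mod 13). Hence c = [2, 5, 1, 6, 10].
  Check: interpolating c through the α_i gives m(x) = 4 + 10·x (degree < 2) with m(α_i) = c_i for every i, so c is indeed a codeword.


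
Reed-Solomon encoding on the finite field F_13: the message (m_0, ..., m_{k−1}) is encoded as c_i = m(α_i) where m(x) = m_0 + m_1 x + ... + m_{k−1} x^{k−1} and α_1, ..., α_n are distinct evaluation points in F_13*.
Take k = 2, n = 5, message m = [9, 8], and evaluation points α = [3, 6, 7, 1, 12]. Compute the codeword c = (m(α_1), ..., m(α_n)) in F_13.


c = [7, 5, 0, 4, 1]

Message polynomial: m(x) = 9 + 8·x (mod 13).
For each evaluation point α_i, compute m(α_i) mod 13:
  α_1 = 3: Horner steps 8 → 7, so m(3) = 7.
  α_2 = 6: Horner steps 8 → 5, so m(6) = 5.
  α_3 = 7: Horner steps 8 → 0, so m(7) = 0.
  α_4 = 1: Horner steps 8 → 4, so m(1) = 4.
  α_5 = 12: Horner steps 8 → 1, so m(12) = 1.
Codeword c = [7, 5, 0, 4, 1] ∈ F_13^5.


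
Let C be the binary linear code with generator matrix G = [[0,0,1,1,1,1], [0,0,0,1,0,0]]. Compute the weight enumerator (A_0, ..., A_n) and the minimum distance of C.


Weight distribution: A_0 = 1, A_1 = 1, A_3 = 1, A_4 = 1. Minimum distance d = 1.

Enumerate all 2^2 = 4 messages m ∈ F_2^2.
For each, compute codeword c = mG in F_2^6, then tally its weight.
  m = 00 → c = 000000, weight = 0.
  m = 10 → c = 001111, weight = 4.
  m = 01 → c = 000100, weight = 1.
  m = 11 → c = 001011, weight = 3.
Tally weights:
  weight 0: 1 codewords.
  weight 1: 1 codewords.
  weight 3: 1 codewords.
  weight 4: 1 codewords.
Minimum distance d = smallest w > 0 with A_w > 0 = 1.
Sanity: Σ A_w = 4 = 2^2 = 4 ✓.


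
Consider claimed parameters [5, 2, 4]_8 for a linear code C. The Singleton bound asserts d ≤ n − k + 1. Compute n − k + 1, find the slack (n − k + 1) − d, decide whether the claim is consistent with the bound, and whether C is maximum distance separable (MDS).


Singleton RHS = n − k + 1 = 4, slack = 0, bound satisfied, MDS.

Singleton bound: d ≤ n − k + 1.
Here n = 5, k = 2, so n − k + 1 = 4.
Given d = 4, check d ≤ 4: YES.
Slack = (n − k + 1) − d = 0.
The code is MDS (slack = 0).
Description: the claimed parameters are [5, 2, 4]_8; such a code would be MDS (meets Singleton bound).


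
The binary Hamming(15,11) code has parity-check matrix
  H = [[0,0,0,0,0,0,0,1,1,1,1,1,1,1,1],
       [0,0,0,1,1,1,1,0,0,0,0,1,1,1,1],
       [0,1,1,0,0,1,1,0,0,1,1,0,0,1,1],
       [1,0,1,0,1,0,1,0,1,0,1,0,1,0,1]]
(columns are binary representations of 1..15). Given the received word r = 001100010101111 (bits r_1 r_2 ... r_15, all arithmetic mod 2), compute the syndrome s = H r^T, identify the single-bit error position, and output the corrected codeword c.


s = (0, 1, 0, 1)^T, error position = 5, corrected codeword c = 001110010101111

Compute s = H r^T mod 2 one row at a time:
  s_1 = 1 + 0 + 1 + 0 + 1 + 1 + 1 + 1 = 6 ≡ 0 (mod 2).
  s_2 = 1 + 0 + 0 + 0 + 1 + 1 + 1 + 1 = 5 ≡ 1 (mod 2).
  s_3 = 0 + 1 + 0 + 0 + 1 + 0 + 1 + 1 = 4 ≡ 0 (mod 2).
  s_4 = 0 + 1 + 0 + 0 + 0 + 0 + 1 + 1 = 3 ≡ 1 (mod 2).
s = (0, 1, 0, 1)^T — this equals column 5 of H (binary 0101), so error is at position 5.
Correct: flip bit 5 of r = 001100010101111 to get c = 001110010101111.


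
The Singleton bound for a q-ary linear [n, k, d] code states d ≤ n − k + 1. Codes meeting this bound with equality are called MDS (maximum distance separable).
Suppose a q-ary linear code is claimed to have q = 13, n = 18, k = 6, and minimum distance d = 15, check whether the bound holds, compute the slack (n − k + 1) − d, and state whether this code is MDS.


Singleton RHS = n − k + 1 = 13, slack = -2, bound violated (no such code; not MDS).

Singleton bound: d ≤ n − k + 1.
Here n = 18, k = 6, so n − k + 1 = 13.
Given d = 15, check d ≤ 13: NO.
Slack = (n − k + 1) − d = -2.
The slack is negative: d = 15 exceeds n − k + 1 = 13 by 2, so the Singleton bound is violated and no linear [18, 6, 15]_13 code can exist. In particular it is not MDS (MDS requires d = n − k + 1 exactly).
Description: the claimed parameters are [18, 6, 15]_13; such a code would be impossible (violates the Singleton bound).


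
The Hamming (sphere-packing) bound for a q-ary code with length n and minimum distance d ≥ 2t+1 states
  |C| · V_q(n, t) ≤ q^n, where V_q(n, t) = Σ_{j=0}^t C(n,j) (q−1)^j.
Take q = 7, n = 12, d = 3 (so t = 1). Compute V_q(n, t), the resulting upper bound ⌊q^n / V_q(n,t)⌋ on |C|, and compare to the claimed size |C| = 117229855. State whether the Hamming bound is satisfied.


V_q(n, t) = 73, q^n = 13841287201, Hamming bound = 189606673, |C| = 117229855 ≤ bound (satisfied).

Step 1: Compute V_q(n, t) = Σ_{j=0}^1 C(n, j) (q−1)^j.
  j = 0: C(12,0)·(6)^0 = 1·1 = 1.
  j = 1: C(12,1)·(6)^1 = 12·6 = 72.
  V_q(n, t) = 1 + 72 = 73.
Step 2: q^n = 7^12 = 13841287201.
Step 3: Hamming bound ⌊q^n / V_q(n,t)⌋ = ⌊13841287201/73⌋ = 189606673.
Step 4: Compare |C| = 117229855 to 189606673: satisfied.
The claimed |C| lies below the Hamming bound.


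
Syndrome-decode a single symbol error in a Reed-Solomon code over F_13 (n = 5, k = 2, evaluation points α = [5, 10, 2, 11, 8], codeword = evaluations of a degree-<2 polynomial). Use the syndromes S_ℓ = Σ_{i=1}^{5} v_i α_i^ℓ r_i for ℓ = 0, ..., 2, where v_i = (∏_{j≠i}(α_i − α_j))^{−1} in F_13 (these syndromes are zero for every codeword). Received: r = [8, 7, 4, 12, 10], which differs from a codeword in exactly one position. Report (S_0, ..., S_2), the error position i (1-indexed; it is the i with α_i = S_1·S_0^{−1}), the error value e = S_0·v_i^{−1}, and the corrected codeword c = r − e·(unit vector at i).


S = (7, 1, 2), error at position 3, error magnitude e = 11, c = [8, 7, 6, 12, 10].

Step 1: column multipliers v_i = (∏_{j≠i}(α_i − α_j))^{−1} mod 13.
  i = 1 (α = 5): (5−10)(5−2)(5−11)(5−8) = (−5)·3·(−6)·(−3) = −270 ≡ 3, so v_1 = 3^{−1} = 9 (mod 13).
  i = 2 (α = 10): (10−5)(10−2)(10−11)(10−8) = 5·8·(−1)·2 = −80 ≡ 11, so v_2 = 11^{−1} = 6 (mod 13).
  i = 3 (α = 2): (2−5)(2−10)(2−11)(2−8) = (−3)·(−8)·(−9)·(−6) = 1296 ≡ 9, so v_3 = 9^{−1} = 3 (mod 13).
  i = 4 (α = 11): (11−5)(11−10)(11−2)(11−8) = 6·1·9·3 = 162 ≡ 6, so v_4 = 6^{−1} = 11 (mod 13).
  i = 5 (α = 8): (8−5)(8−10)(8−2)(8−11) = 3·(−2)·6·(−3) = 108 ≡ 4, so v_5 = 4^{−1} = 10 (mod 13).
  v = [9, 6, 3, 11, 10].
Step 2: syndromes of r = [8, 7, 4, 12, 10] (all sums mod 13).
  S_0 = Σ v_i r_i = 9·8 + 6·7 + 3·4 + 11·12 + 10·10 = 358 ≡ 7.
  S_1 = Σ v_i α_i r_i = 9·5·8 + 6·10·7 + 3·2·4 + 11·11·12 + 10·8·10 = 3056 ≡ 1.
  α_i^2 mod 13 = [12, 9, 4, 4, 12].
  S_2 = Σ v_i α_i^2 r_i = 9·12·8 + 6·9·7 + 3·4·4 + 11·4·12 + 10·12·10 = 3018 ≡ 2.
  S = (7, 1, 2) ≠ 0, so r is not a codeword (an error is present).
Step 3: locate the error. For a single error e at position i, S_ℓ = v_i·e·α_i^ℓ, so α_err = S_1/S_0.
  S_0^{−1} = 7^{−1} = 2 (mod 13), so α_err = 1·2 = 2 ≡ 2 = α_3. Error position i = 3.
  Consistency check: S_2/S_1 = 2·1 = 2 ≡ 2 = α_err ✓ (single-error assumption holds).
Step 4: error magnitude e = S_0/v_3 = S_0·∏_{j≠3}(α_3 − α_j) = 7·9 = 63 ≡ 11 (mod 13).
Step 5: correct position 3: c_3 = r_3 − e = 4 − 11 ≡ 6 (mod 13). Hence c = [8, 7, 6, 12, 10].
  Check: interpolating c through the α_i gives m(x) = 9 + 5·x (degree < 2) with m(α_i) = c_i for every i, so c is indeed a codeword.


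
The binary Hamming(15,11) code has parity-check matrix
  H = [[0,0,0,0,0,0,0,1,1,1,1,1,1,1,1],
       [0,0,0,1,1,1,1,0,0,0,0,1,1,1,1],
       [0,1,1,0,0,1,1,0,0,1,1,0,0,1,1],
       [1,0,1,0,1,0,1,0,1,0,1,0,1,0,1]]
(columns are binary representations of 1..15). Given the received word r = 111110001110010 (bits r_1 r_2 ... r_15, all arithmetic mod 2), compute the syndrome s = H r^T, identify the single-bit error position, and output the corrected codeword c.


s = (0, 1, 1, 1)^T, error position = 7, corrected codeword c = 111110101110010

Compute s = H r^T mod 2 one row at a time:
  s_1 = 0 + 1 + 1 + 1 + 0 + 0 + 1 + 0 = 4 ≡ 0 (mod 2).
  s_2 = 1 + 1 + 0 + 0 + 0 + 0 + 1 + 0 = 3 ≡ 1 (mod 2).
  s_3 = 1 + 1 + 0 + 0 + 1 + 1 + 1 + 0 = 5 ≡ 1 (mod 2).
  s_4 = 1 + 1 + 1 + 0 + 1 + 1 + 0 + 0 = 5 ≡ 1 (mod 2).
s = (0, 1, 1, 1)^T — this equals column 7 of H (binary 0111), so error is at position 7.
Correct: flip bit 7 of r = 111110001110010 to get c = 111110101110010.


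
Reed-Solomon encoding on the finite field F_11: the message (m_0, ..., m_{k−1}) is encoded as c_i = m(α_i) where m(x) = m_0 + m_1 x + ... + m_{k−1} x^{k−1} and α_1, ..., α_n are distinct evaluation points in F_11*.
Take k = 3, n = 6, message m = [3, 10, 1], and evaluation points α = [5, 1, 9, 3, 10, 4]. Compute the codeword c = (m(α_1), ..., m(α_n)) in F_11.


c = [1, 3, 9, 9, 5, 4]

Message polynomial: m(x) = 3 + 10·x + 1·x^2 (mod 11).
For each evaluation point α_i, compute m(α_i) mod 11:
  α_1 = 5: Horner steps 1 → 4 → 1, so m(5) = 1.
  α_2 = 1: Horner steps 1 → 0 → 3, so m(1) = 3.
  α_3 = 9: Horner steps 1 → 8 → 9, so m(9) = 9.
  α_4 = 3: Horner steps 1 → 2 → 9, so m(3) = 9.
  α_5 = 10: Horner steps 1 → 9 → 5, so m(10) = 5.
  α_6 = 4: Horner steps 1 → 3 → 4, so m(4) = 4.
Codeword c = [1, 3, 9, 9, 5, 4] ∈ F_11^6.


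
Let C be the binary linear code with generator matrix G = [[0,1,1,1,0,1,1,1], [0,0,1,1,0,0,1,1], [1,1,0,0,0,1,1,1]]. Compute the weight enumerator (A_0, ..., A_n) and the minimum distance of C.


Weight distribution: A_0 = 1, A_2 = 1, A_3 = 2, A_4 = 1, A_5 = 2, A_6 = 1. Minimum distance d = 2.

Enumerate all 2^3 = 8 messages m ∈ F_2^3.
For each, compute codeword c = mG in F_2^8, then tally its weight.
  m = 000 → c = 00000000, weight = 0.
  m = 100 → c = 01110111, weight = 6.
  m = 010 → c = 00110011, weight = 4.
  m = 110 → c = 01000100, weight = 2.
  m = 001 → c = 11000111, weight = 5.
  m = 101 → c = 10110000, weight = 3.
  m = 011 → c = 11110100, weight = 5.
  m = 111 → c = 10000011, weight = 3.
Tally weights:
  weight 0: 1 codewords.
  weight 2: 1 codewords.
  weight 3: 2 codewords.
  weight 4: 1 codewords.
  weight 5: 2 codewords.
  weight 6: 1 codewords.
Minimum distance d = smallest w > 0 with A_w > 0 = 2.
Sanity: Σ A_w = 8 = 2^3 = 8 ✓.


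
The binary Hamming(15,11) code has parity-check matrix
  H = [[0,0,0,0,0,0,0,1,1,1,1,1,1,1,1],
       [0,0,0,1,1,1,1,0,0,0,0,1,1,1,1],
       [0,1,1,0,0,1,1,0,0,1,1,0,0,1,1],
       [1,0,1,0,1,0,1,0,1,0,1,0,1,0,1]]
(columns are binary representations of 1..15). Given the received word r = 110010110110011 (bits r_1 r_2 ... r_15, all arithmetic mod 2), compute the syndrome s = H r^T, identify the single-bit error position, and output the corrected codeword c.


s = (1, 0, 0, 1)^T, error position = 9, corrected codeword c = 110010111110011

Compute s = H r^T mod 2 one row at a time:
  s_1 = 1 + 0 + 1 + 1 + 0 + 0 + 1 + 1 = 5 ≡ 1 (mod 2).
  s_2 = 0 + 1 + 0 + 1 + 0 + 0 + 1 + 1 = 4 ≡ 0 (mod 2).
  s_3 = 1 + 0 + 0 + 1 + 1 + 1 + 1 + 1 = 6 ≡ 0 (mod 2).
  s_4 = 1 + 0 + 1 + 1 + 0 + 1 + 0 + 1 = 5 ≡ 1 (mod 2).
s = (1, 0, 0, 1)^T — this equals column 9 of H (binary 1001), so error is at position 9.
Correct: flip bit 9 of r = 110010110110011 to get c = 110010111110011.


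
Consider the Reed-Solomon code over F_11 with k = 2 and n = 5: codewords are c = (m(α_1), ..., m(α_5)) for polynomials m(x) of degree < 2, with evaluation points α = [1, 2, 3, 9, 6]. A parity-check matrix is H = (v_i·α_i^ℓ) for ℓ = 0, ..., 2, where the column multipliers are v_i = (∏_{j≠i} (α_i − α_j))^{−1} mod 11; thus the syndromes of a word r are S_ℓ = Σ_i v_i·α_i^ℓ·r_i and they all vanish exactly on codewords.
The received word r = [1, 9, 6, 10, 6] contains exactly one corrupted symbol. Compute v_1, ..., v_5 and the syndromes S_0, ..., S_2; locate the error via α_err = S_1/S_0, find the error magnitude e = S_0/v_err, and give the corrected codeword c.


S = (6, 3, 7), error at position 5, error magnitude e = 9, c = [1, 9, 6, 10, 8].

Step 1: column multipliers v_i = (∏_{j≠i}(α_i − α_j))^{−1} mod 11.
  i = 1 (α = 1): (1−2)(1−3)(1−9)(1−6) = (−1)·(−2)·(−8)·(−5) = 80 ≡ 3, so v_1 = 3^{−1} = 4 (mod 11).
  i = 2 (α = 2): (2−1)(2−3)(2−9)(2−6) = 1·(−1)·(−7)·(−4) = −28 ≡ 5, so v_2 = 5^{−1} = 9 (mod 11).
  i = 3 (α = 3): (3−1)(3−2)(3−9)(3−6) = 2·1·(−6)·(−3) = 36 ≡ 3, so v_3 = 3^{−1} = 4 (mod 11).
  i = 4 (α = 9): (9−1)(9−2)(9−3)(9−6) = 8·7·6·3 = 1008 ≡ 7, so v_4 = 7^{−1} = 8 (mod 11).
  i = 5 (α = 6): (6−1)(6−2)(6−3)(6−9) = 5·4·3·(−3) = −180 ≡ 7, so v_5 = 7^{−1} = 8 (mod 11).
  v = [4, 9, 4, 8, 8].
Step 2: syndromes of r = [1, 9, 6, 10, 6] (all sums mod 11).
  S_0 = Σ v_i r_i = 4·1 + 9·9 + 4·6 + 8·10 + 8·6 = 237 ≡ 6.
  S_1 = Σ v_i α_i r_i = 4·1·1 + 9·2·9 + 4·3·6 + 8·9·10 + 8·6·6 = 1246 ≡ 3.
  α_i^2 mod 11 = [1, 4, 9, 4, 3].
  S_2 = Σ v_i α_i^2 r_i = 4·1·1 + 9·4·9 + 4·9·6 + 8·4·10 + 8·3·6 = 1008 ≡ 7.
  S = (6, 3, 7) ≠ 0, so r is not a codeword (an error is present).
Step 3: locate the error. For a single error e at position i, S_ℓ = v_i·e·α_i^ℓ, so α_err = S_1/S_0.
  S_0^{−1} = 6^{−1} = 2 (mod 11), so α_err = 3·2 = 6 ≡ 6 = α_5. Error position i = 5.
  Consistency check: S_2/S_1 = 7·4 = 28 ≡ 6 = α_err ✓ (single-error assumption holds).
Step 4: error magnitude e = S_0/v_5 = S_0·∏_{j≠5}(α_5 − α_j) = 6·7 = 42 ≡ 9 (mod 11).
Step 5: correct position 5: c_5 = r_5 − e = 6 − 9 ≡ 8 (mod 11). Hence c = [1, 9, 6, 10, 8].
  Check: interpolating c through the α_i gives m(x) = 4 + 8·x (degree < 2) with m(α_i) = c_i for every i, so c is indeed a codeword.


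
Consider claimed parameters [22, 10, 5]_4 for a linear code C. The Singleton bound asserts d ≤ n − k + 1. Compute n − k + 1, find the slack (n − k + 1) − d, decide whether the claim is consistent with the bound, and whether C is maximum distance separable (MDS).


Singleton RHS = n − k + 1 = 13, slack = 8, bound satisfied, not MDS.

Singleton bound: d ≤ n − k + 1.
Here n = 22, k = 10, so n − k + 1 = 13.
Given d = 5, check d ≤ 13: YES.
Slack = (n − k + 1) − d = 8.
The code is NOT MDS (slack = 8 > 0).
Description: the claimed parameters are [22, 10, 5]_4; such a code would be non-MDS.


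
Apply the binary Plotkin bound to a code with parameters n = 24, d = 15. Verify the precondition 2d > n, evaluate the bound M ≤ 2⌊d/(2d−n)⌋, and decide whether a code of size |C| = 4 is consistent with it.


Plotkin bound M ≤ 4; given |C| = 4 ≤ bound (satisfied).

Check applicability: 2d = 30, n = 24.
2d − n = 6 > 0, so Plotkin applies.
Compute d/(2d−n) = 15/6 ≈ 2.5000.
⌊d/(2d−n)⌋ = 2.
Plotkin bound: M ≤ 2·2 = 4.
Given |C| = 4, check: satisfied.
This |C| is at the Plotkin bound.


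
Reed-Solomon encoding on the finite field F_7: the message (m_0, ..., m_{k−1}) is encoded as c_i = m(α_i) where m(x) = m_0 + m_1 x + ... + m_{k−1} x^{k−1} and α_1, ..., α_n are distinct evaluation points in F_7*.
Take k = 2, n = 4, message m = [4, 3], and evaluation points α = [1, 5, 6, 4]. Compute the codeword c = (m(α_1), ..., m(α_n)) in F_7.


c = [0, 5, 1, 2]

Message polynomial: m(x) = 4 + 3·x (mod 7).
For each evaluation point α_i, compute m(α_i) mod 7:
  α_1 = 1: Horner steps 3 → 0, so m(1) = 0.
  α_2 = 5: Horner steps 3 → 5, so m(5) = 5.
  α_3 = 6: Horner steps 3 → 1, so m(6) = 1.
  α_4 = 4: Horner steps 3 → 2, so m(4) = 2.
Codeword c = [0, 5, 1, 2] ∈ F_7^4.


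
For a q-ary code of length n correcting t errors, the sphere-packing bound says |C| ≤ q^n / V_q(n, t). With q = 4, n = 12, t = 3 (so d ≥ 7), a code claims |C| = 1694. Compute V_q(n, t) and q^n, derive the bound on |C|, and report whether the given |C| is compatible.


V_q(n, t) = 6571, q^n = 16777216, Hamming bound = 2553, |C| = 1694 ≤ bound (satisfied).

Step 1: Compute V_q(n, t) = Σ_{j=0}^3 C(n, j) (q−1)^j.
  j = 0: C(12,0)·(3)^0 = 1·1 = 1.
  j = 1: C(12,1)·(3)^1 = 12·3 = 36.
  j = 2: C(12,2)·(3)^2 = 66·9 = 594.
  j = 3: C(12,3)·(3)^3 = 220·27 = 5940.
  V_q(n, t) = 1 + 36 + 594 + 5940 = 6571.
Step 2: q^n = 4^12 = 16777216.
Step 3: Hamming bound ⌊q^n / V_q(n,t)⌋ = ⌊16777216/6571⌋ = 2553.
Step 4: Compare |C| = 1694 to 2553: satisfied.
The claimed |C| lies below the Hamming bound.


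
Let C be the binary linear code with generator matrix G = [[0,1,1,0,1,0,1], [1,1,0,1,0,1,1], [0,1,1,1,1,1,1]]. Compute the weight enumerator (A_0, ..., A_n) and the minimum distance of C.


Weight distribution: A_0 = 1, A_2 = 1, A_3 = 2, A_4 = 1, A_5 = 2, A_6 = 1. Minimum distance d = 2.

Enumerate all 2^3 = 8 messages m ∈ F_2^3.
For each, compute codeword c = mG in F_2^7, then tally its weight.
  m = 000 → c = 0000000, weight = 0.
  m = 100 → c = 0110101, weight = 4.
  m = 010 → c = 1101011, weight = 5.
  m = 110 → c = 1011110, weight = 5.
  m = 001 → c = 0111111, weight = 6.
  m = 101 → c = 0001010, weight = 2.
  m = 011 → c = 1010100, weight = 3.
  m = 111 → c = 1100001, weight = 3.
Tally weights:
  weight 0: 1 codewords.
  weight 2: 1 codewords.
  weight 3: 2 codewords.
  weight 4: 1 codewords.
  weight 5: 2 codewords.
  weight 6: 1 codewords.
Minimum distance d = smallest w > 0 with A_w > 0 = 2.
Sanity: Σ A_w = 8 = 2^3 = 8 ✓.


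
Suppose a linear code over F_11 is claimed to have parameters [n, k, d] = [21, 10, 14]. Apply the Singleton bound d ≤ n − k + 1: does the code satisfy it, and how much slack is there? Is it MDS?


Singleton RHS = n − k + 1 = 12, slack = -2, bound violated (no such code; not MDS).

Singleton bound: d ≤ n − k + 1.
Here n = 21, k = 10, so n − k + 1 = 12.
Given d = 14, check d ≤ 12: NO.
Slack = (n − k + 1) − d = -2.
The slack is negative: d = 14 exceeds n − k + 1 = 12 by 2, so the Singleton bound is violated and no linear [21, 10, 14]_11 code can exist. In particular it is not MDS (MDS requires d = n − k + 1 exactly).
Description: the claimed parameters are [21, 10, 14]_11; such a code would be impossible (violates the Singleton bound).
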